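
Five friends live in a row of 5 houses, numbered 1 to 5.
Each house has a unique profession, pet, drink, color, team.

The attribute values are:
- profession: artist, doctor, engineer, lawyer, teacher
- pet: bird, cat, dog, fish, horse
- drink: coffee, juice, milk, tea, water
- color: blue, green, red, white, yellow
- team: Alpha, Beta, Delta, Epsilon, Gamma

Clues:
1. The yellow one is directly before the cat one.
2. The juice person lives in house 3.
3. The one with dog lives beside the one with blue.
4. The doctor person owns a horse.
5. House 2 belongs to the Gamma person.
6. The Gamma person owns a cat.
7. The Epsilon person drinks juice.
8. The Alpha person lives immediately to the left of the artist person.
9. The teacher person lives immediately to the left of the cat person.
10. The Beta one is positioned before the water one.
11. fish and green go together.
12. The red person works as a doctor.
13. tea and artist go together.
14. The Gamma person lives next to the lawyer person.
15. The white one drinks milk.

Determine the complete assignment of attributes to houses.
Solution:

House | Profession | Pet | Drink | Color | Team
-----------------------------------------------
  1   | teacher | dog | coffee | yellow | Alpha
  2   | artist | cat | tea | blue | Gamma
  3   | lawyer | fish | juice | green | Epsilon
  4   | engineer | bird | milk | white | Beta
  5   | doctor | horse | water | red | Delta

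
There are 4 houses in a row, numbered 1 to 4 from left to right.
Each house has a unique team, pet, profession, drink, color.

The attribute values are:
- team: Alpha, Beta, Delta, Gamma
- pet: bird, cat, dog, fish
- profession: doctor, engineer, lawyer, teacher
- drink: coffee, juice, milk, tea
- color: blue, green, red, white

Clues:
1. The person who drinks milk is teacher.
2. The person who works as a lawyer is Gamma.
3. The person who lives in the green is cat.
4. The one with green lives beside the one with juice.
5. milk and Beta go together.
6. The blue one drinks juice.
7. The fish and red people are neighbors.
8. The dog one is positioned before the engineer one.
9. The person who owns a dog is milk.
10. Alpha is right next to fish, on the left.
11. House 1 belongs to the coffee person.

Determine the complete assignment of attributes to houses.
Solution:

House | Team | Pet | Profession | Drink | Color
-----------------------------------------------
  1   | Alpha | cat | doctor | coffee | green
  2   | Gamma | fish | lawyer | juice | blue
  3   | Beta | dog | teacher | milk | red
  4   | Delta | bird | engineer | tea | white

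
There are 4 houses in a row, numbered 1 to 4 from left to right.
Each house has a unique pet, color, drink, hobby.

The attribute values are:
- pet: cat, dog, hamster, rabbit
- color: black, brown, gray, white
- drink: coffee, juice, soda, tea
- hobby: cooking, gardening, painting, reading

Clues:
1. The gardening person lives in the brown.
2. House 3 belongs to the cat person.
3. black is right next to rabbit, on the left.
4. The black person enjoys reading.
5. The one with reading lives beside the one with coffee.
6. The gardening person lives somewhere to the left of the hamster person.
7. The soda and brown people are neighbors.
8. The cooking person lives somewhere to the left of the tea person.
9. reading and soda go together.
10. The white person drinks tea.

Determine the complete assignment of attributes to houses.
Solution:

House | Pet | Color | Drink | Hobby
-----------------------------------
  1   | dog | black | soda | reading
  2   | rabbit | brown | coffee | gardening
  3   | cat | gray | juice | cooking
  4   | hamster | white | tea | painting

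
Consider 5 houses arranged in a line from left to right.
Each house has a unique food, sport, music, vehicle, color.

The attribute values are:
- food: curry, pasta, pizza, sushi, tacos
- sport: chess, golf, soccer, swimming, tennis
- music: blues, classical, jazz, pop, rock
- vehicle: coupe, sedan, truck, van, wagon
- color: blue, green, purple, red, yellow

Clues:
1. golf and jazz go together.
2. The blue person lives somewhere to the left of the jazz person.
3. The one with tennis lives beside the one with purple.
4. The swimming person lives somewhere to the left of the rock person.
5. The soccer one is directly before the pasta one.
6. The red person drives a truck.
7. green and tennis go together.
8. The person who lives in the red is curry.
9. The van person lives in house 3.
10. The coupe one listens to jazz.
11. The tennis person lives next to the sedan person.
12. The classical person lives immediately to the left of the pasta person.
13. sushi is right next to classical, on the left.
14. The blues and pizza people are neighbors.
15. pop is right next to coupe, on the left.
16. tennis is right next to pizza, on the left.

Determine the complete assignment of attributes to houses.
Solution:

House | Food | Sport | Music | Vehicle | Color
----------------------------------------------
  1   | sushi | tennis | blues | wagon | green
  2   | pizza | soccer | classical | sedan | purple
  3   | pasta | swimming | pop | van | blue
  4   | tacos | golf | jazz | coupe | yellow
  5   | curry | chess | rock | truck | red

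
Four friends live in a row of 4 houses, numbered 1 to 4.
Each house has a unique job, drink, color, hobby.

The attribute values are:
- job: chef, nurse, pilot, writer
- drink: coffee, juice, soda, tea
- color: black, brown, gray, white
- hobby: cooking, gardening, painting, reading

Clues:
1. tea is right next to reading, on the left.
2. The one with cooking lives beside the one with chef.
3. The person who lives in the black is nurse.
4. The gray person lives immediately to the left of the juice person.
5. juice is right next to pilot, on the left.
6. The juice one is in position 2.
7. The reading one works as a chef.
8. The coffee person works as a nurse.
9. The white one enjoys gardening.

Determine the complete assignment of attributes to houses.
Solution:

House | Job | Drink | Color | Hobby
-----------------------------------
  1   | writer | tea | gray | cooking
  2   | chef | juice | brown | reading
  3   | pilot | soda | white | gardening
  4   | nurse | coffee | black | painting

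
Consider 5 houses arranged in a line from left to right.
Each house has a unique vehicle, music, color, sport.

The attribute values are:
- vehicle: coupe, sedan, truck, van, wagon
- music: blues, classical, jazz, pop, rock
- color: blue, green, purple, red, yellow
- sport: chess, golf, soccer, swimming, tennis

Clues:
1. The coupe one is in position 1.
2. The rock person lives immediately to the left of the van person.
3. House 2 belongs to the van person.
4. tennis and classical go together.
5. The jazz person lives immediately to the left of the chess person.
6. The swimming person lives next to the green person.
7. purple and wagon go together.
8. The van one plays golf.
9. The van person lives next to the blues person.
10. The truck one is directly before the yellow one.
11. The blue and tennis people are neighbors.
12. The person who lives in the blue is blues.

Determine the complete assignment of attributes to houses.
Solution:

House | Vehicle | Music | Color | Sport
---------------------------------------
  1   | coupe | rock | red | swimming
  2   | van | jazz | green | golf
  3   | truck | blues | blue | chess
  4   | sedan | classical | yellow | tennis
  5   | wagon | pop | purple | soccer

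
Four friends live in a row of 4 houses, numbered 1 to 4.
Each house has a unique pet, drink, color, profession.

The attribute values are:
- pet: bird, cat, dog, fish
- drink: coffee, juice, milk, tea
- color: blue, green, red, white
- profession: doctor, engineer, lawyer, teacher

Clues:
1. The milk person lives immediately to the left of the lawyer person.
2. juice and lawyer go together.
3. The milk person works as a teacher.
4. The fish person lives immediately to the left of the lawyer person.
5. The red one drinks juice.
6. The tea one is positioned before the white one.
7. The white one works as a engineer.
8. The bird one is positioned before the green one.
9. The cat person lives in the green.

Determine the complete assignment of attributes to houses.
Solution:

House | Pet | Drink | Color | Profession
----------------------------------------
  1   | fish | milk | blue | teacher
  2   | bird | juice | red | lawyer
  3   | cat | tea | green | doctor
  4   | dog | coffee | white | engineer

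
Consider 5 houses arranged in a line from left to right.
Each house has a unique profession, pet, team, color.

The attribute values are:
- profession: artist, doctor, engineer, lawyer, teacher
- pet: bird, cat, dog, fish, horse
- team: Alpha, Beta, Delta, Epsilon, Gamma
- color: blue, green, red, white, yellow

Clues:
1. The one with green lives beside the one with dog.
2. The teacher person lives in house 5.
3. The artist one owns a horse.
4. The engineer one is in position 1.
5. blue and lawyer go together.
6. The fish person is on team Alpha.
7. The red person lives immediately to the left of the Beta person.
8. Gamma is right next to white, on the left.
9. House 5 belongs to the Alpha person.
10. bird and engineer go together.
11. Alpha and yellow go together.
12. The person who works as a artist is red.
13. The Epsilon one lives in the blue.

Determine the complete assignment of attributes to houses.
Solution:

House | Profession | Pet | Team | Color
---------------------------------------
  1   | engineer | bird | Delta | green
  2   | lawyer | dog | Epsilon | blue
  3   | artist | horse | Gamma | red
  4   | doctor | cat | Beta | white
  5   | teacher | fish | Alpha | yellow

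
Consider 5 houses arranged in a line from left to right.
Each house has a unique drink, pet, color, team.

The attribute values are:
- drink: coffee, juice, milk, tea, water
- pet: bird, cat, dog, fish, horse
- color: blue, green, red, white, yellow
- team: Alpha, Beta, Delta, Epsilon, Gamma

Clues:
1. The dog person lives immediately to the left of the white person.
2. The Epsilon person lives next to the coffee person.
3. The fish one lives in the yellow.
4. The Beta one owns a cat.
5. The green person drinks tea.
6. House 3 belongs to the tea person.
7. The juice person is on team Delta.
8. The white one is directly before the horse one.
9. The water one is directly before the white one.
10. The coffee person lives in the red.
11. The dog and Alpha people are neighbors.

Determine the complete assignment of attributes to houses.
Solution:

House | Drink | Pet | Color | Team
----------------------------------
  1   | water | dog | blue | Gamma
  2   | milk | bird | white | Alpha
  3   | tea | horse | green | Epsilon
  4   | coffee | cat | red | Beta
  5   | juice | fish | yellow | Delta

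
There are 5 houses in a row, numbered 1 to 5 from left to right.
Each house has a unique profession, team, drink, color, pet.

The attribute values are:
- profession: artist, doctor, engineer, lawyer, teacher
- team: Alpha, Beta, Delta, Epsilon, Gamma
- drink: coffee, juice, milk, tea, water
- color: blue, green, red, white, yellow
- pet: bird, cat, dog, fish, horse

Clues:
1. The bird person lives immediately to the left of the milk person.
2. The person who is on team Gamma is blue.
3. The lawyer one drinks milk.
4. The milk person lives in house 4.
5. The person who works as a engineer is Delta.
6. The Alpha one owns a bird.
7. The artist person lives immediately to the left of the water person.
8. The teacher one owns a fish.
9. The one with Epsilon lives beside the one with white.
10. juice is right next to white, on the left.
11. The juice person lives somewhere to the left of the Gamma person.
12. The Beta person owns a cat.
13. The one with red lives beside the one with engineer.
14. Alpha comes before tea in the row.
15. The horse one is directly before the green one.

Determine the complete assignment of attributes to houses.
Solution:

House | Profession | Team | Drink | Color | Pet
-----------------------------------------------
  1   | artist | Epsilon | juice | red | dog
  2   | engineer | Delta | water | white | horse
  3   | doctor | Alpha | coffee | green | bird
  4   | lawyer | Beta | milk | yellow | cat
  5   | teacher | Gamma | tea | blue | fish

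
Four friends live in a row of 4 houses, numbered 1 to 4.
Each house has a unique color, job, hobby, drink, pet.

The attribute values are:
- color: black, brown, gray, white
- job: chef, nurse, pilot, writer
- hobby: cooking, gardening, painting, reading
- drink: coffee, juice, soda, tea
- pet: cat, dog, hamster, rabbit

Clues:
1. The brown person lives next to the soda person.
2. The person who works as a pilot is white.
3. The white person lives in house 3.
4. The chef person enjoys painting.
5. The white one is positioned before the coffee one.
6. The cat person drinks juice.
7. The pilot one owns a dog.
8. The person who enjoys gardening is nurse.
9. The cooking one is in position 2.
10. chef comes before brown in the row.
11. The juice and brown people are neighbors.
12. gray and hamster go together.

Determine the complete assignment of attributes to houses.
Solution:

House | Color | Job | Hobby | Drink | Pet
-----------------------------------------
  1   | black | chef | painting | juice | cat
  2   | brown | writer | cooking | tea | rabbit
  3   | white | pilot | reading | soda | dog
  4   | gray | nurse | gardening | coffee | hamster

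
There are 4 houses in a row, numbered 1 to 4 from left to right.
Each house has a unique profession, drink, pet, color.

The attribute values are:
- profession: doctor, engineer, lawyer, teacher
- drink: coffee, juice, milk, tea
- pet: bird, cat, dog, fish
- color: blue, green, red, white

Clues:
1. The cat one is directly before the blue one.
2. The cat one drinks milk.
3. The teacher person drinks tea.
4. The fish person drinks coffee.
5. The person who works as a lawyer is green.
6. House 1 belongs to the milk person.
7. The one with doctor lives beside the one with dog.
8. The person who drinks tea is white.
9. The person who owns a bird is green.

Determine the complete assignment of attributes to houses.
Solution:

House | Profession | Drink | Pet | Color
----------------------------------------
  1   | engineer | milk | cat | red
  2   | doctor | coffee | fish | blue
  3   | teacher | tea | dog | white
  4   | lawyer | juice | bird | green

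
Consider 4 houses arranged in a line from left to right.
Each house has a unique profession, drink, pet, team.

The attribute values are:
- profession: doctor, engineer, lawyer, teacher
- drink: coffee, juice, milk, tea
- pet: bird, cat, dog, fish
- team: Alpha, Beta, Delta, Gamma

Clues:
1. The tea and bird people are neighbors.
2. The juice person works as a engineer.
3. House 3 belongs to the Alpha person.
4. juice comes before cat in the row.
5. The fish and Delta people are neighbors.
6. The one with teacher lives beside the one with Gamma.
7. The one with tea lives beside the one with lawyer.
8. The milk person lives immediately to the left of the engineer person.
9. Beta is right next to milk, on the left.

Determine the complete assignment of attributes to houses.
Solution:

House | Profession | Drink | Pet | Team
---------------------------------------
  1   | teacher | tea | dog | Beta
  2   | lawyer | milk | bird | Gamma
  3   | engineer | juice | fish | Alpha
  4   | doctor | coffee | cat | Delta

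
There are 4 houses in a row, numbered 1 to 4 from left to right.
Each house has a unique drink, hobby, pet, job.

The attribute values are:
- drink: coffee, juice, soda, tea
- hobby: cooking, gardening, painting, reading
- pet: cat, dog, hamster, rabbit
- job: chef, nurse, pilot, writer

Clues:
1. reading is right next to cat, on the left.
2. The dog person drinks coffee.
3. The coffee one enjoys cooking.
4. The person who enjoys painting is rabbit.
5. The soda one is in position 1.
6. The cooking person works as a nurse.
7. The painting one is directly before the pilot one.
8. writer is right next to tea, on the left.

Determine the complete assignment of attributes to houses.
Solution:

House | Drink | Hobby | Pet | Job
---------------------------------
  1   | soda | painting | rabbit | writer
  2   | tea | reading | hamster | pilot
  3   | juice | gardening | cat | chef
  4   | coffee | cooking | dog | nurse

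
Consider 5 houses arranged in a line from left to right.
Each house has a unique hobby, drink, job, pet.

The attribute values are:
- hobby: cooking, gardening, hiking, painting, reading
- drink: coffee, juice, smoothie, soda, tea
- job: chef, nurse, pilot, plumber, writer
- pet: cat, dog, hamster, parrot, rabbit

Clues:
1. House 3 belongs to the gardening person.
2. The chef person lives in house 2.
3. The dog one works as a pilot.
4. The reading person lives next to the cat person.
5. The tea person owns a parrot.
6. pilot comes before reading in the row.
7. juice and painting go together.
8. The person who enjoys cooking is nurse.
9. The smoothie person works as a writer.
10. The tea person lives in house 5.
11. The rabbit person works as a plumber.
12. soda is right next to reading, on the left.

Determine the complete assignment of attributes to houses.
Solution:

House | Hobby | Drink | Job | Pet
---------------------------------
  1   | hiking | soda | pilot | dog
  2   | reading | coffee | chef | hamster
  3   | gardening | smoothie | writer | cat
  4   | painting | juice | plumber | rabbit
  5   | cooking | tea | nurse | parrot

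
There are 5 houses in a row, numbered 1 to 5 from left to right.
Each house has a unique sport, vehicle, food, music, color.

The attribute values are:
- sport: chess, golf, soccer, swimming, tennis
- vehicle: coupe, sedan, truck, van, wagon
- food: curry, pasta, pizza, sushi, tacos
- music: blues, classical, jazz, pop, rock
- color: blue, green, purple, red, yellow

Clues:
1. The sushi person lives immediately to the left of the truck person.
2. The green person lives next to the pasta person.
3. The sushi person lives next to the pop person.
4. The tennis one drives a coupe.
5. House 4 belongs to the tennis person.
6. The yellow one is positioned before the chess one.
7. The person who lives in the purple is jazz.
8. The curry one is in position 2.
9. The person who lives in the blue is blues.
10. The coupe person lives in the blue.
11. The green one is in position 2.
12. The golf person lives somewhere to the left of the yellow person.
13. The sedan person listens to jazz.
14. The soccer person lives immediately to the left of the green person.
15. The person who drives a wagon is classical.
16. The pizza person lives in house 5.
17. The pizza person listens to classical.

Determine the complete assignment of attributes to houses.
Solution:

House | Sport | Vehicle | Food | Music | Color
----------------------------------------------
  1   | soccer | sedan | sushi | jazz | purple
  2   | golf | truck | curry | pop | green
  3   | swimming | van | pasta | rock | yellow
  4   | tennis | coupe | tacos | blues | blue
  5   | chess | wagon | pizza | classical | red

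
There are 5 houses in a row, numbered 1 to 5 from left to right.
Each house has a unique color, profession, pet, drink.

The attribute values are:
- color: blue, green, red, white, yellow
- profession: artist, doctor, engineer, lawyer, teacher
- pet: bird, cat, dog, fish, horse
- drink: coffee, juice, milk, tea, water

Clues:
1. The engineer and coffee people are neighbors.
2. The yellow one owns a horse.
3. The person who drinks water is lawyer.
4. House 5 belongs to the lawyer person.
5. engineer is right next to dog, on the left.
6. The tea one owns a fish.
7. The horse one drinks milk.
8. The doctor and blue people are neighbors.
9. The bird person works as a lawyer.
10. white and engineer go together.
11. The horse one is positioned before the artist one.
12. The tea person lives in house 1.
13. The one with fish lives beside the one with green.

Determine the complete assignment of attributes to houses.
Solution:

House | Color | Profession | Pet | Drink
----------------------------------------
  1   | white | engineer | fish | tea
  2   | green | teacher | dog | coffee
  3   | yellow | doctor | horse | milk
  4   | blue | artist | cat | juice
  5   | red | lawyer | bird | water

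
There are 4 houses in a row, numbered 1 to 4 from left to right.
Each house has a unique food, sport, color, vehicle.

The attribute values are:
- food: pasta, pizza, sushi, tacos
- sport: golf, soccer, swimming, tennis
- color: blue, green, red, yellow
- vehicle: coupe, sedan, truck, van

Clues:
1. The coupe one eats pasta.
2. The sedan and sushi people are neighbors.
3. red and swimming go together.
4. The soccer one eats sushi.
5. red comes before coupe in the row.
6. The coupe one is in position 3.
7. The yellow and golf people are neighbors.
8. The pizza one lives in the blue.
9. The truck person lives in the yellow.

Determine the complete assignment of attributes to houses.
Solution:

House | Food | Sport | Color | Vehicle
--------------------------------------
  1   | tacos | swimming | red | sedan
  2   | sushi | soccer | yellow | truck
  3   | pasta | golf | green | coupe
  4   | pizza | tennis | blue | van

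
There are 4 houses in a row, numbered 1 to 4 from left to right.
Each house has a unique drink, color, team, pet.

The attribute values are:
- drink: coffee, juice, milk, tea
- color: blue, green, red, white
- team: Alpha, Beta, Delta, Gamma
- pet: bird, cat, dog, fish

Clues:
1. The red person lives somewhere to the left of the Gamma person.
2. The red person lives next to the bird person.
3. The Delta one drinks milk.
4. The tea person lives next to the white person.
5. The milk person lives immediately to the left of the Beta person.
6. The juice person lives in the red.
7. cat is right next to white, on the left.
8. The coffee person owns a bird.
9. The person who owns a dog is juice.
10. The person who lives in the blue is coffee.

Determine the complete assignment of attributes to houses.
Solution:

House | Drink | Color | Team | Pet
----------------------------------
  1   | tea | green | Alpha | cat
  2   | milk | white | Delta | fish
  3   | juice | red | Beta | dog
  4   | coffee | blue | Gamma | bird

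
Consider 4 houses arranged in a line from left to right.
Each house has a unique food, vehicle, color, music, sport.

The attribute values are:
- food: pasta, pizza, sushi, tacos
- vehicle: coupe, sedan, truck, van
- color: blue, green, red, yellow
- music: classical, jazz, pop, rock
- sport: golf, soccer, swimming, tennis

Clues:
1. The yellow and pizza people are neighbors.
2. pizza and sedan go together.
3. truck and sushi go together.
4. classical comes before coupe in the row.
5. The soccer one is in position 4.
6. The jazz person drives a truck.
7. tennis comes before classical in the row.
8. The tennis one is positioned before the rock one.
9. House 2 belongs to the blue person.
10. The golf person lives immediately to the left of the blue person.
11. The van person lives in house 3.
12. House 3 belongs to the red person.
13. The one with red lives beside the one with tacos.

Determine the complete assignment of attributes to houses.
Solution:

House | Food | Vehicle | Color | Music | Sport
----------------------------------------------
  1   | sushi | truck | yellow | jazz | golf
  2   | pizza | sedan | blue | pop | tennis
  3   | pasta | van | red | classical | swimming
  4   | tacos | coupe | green | rock | soccer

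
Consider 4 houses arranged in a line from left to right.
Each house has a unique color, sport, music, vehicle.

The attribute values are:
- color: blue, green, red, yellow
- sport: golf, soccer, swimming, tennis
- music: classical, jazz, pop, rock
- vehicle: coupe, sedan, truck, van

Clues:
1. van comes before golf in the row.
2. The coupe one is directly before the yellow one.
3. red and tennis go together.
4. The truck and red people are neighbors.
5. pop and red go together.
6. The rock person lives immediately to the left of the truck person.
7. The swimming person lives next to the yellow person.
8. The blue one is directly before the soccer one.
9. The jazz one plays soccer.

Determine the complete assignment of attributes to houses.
Solution:

House | Color | Sport | Music | Vehicle
---------------------------------------
  1   | blue | swimming | rock | coupe
  2   | yellow | soccer | jazz | truck
  3   | red | tennis | pop | van
  4   | green | golf | classical | sedan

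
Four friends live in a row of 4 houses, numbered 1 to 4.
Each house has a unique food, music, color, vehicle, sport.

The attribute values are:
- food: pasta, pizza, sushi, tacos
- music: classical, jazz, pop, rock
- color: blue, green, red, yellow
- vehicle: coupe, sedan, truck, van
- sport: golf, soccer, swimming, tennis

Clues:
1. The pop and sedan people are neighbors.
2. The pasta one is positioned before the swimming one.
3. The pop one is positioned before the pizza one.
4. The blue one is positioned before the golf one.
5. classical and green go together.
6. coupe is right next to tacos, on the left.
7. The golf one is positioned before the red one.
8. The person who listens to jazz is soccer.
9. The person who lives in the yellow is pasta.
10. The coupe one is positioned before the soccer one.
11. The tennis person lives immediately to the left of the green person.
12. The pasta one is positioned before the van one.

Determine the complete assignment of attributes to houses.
Solution:

House | Food | Music | Color | Vehicle | Sport
----------------------------------------------
  1   | sushi | pop | blue | coupe | tennis
  2   | tacos | classical | green | sedan | golf
  3   | pasta | jazz | yellow | truck | soccer
  4   | pizza | rock | red | van | swimming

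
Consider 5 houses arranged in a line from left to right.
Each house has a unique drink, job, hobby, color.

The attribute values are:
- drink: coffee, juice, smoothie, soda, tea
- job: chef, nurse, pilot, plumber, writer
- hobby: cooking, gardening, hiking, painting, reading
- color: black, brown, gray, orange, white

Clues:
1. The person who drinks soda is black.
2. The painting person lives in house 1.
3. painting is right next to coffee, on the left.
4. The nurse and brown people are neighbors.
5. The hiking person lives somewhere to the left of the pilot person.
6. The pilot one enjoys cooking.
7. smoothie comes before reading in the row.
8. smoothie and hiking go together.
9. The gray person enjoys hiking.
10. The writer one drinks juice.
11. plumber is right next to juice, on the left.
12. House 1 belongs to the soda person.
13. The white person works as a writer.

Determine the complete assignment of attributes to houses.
Solution:

House | Drink | Job | Hobby | Color
-----------------------------------
  1   | soda | nurse | painting | black
  2   | coffee | chef | gardening | brown
  3   | smoothie | plumber | hiking | gray
  4   | juice | writer | reading | white
  5   | tea | pilot | cooking | orange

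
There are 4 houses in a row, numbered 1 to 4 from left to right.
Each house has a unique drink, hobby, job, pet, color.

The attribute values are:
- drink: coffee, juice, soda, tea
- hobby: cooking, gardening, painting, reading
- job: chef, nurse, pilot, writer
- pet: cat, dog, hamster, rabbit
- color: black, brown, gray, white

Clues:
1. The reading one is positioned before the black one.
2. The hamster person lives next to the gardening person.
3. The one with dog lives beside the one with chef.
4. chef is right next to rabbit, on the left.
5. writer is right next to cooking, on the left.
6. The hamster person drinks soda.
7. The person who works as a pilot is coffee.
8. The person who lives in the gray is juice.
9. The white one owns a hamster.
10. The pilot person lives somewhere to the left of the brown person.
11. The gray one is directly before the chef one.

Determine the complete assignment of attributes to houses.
Solution:

House | Drink | Hobby | Job | Pet | Color
-----------------------------------------
  1   | juice | reading | writer | dog | gray
  2   | soda | cooking | chef | hamster | white
  3   | coffee | gardening | pilot | rabbit | black
  4   | tea | painting | nurse | cat | brown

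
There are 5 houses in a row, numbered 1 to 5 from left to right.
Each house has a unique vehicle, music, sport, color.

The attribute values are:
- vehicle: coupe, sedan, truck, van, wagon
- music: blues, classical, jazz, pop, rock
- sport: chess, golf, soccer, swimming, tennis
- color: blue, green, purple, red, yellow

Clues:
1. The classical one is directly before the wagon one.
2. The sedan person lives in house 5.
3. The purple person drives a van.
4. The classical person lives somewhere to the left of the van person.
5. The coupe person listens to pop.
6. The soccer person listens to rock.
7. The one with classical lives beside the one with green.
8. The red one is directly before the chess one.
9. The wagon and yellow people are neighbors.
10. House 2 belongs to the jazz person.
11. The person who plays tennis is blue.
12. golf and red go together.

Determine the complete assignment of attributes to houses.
Solution:

House | Vehicle | Music | Sport | Color
---------------------------------------
  1   | truck | classical | golf | red
  2   | wagon | jazz | chess | green
  3   | coupe | pop | swimming | yellow
  4   | van | rock | soccer | purple
  5   | sedan | blues | tennis | blue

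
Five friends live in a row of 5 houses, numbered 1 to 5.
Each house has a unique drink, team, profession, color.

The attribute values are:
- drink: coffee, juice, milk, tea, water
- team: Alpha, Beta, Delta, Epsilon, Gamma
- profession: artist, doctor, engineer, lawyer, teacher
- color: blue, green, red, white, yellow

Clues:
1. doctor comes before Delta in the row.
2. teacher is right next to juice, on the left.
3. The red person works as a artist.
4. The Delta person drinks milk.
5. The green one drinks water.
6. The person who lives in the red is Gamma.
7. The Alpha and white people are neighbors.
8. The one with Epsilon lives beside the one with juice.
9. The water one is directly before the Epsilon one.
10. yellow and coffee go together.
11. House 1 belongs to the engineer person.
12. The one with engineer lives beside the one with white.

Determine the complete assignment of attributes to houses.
Solution:

House | Drink | Team | Profession | Color
-----------------------------------------
  1   | water | Alpha | engineer | green
  2   | tea | Epsilon | teacher | white
  3   | juice | Gamma | artist | red
  4   | coffee | Beta | doctor | yellow
  5   | milk | Delta | lawyer | blue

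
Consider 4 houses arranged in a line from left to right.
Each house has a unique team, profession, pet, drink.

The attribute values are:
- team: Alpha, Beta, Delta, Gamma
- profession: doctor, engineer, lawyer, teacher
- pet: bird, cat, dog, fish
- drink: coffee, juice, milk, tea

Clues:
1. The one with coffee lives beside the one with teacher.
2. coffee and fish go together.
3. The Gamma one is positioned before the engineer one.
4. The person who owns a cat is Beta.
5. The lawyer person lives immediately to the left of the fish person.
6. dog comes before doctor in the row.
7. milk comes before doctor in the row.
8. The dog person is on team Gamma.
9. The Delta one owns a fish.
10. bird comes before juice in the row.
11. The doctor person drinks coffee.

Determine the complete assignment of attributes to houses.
Solution:

House | Team | Profession | Pet | Drink
---------------------------------------
  1   | Gamma | lawyer | dog | milk
  2   | Delta | doctor | fish | coffee
  3   | Alpha | teacher | bird | tea
  4   | Beta | engineer | cat | juice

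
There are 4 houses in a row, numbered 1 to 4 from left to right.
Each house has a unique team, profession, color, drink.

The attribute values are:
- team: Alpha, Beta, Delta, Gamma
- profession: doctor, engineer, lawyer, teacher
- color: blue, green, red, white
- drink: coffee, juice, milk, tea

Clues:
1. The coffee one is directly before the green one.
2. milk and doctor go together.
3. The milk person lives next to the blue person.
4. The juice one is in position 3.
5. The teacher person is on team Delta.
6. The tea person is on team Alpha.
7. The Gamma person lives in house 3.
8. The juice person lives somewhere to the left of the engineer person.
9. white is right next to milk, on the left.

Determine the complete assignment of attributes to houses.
Solution:

House | Team | Profession | Color | Drink
-----------------------------------------
  1   | Delta | teacher | white | coffee
  2   | Beta | doctor | green | milk
  3   | Gamma | lawyer | blue | juice
  4   | Alpha | engineer | red | tea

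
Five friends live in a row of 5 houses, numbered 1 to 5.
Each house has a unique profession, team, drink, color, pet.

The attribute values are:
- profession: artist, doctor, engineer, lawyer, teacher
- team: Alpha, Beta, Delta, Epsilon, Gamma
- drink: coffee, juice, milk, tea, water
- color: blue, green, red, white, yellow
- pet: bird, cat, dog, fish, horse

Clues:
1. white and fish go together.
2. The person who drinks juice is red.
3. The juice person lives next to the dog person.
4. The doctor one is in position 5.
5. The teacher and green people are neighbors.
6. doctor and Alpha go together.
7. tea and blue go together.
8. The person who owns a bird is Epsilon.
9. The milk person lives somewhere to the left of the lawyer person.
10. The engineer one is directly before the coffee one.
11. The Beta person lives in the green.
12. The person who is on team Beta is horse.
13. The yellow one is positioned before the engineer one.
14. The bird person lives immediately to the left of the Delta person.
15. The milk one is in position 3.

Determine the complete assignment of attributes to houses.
Solution:

House | Profession | Team | Drink | Color | Pet
-----------------------------------------------
  1   | artist | Epsilon | juice | red | bird
  2   | teacher | Delta | water | yellow | dog
  3   | engineer | Beta | milk | green | horse
  4   | lawyer | Gamma | coffee | white | fish
  5   | doctor | Alpha | tea | blue | cat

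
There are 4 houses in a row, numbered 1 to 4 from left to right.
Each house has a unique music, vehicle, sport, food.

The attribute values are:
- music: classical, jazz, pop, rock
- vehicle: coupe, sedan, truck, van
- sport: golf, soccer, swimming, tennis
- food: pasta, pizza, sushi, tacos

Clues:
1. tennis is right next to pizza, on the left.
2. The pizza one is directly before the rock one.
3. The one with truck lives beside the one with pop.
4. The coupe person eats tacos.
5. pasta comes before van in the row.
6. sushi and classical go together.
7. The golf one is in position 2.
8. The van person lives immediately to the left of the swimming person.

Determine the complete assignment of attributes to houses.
Solution:

House | Music | Vehicle | Sport | Food
--------------------------------------
  1   | jazz | truck | tennis | pasta
  2   | pop | van | golf | pizza
  3   | rock | coupe | swimming | tacos
  4   | classical | sedan | soccer | sushi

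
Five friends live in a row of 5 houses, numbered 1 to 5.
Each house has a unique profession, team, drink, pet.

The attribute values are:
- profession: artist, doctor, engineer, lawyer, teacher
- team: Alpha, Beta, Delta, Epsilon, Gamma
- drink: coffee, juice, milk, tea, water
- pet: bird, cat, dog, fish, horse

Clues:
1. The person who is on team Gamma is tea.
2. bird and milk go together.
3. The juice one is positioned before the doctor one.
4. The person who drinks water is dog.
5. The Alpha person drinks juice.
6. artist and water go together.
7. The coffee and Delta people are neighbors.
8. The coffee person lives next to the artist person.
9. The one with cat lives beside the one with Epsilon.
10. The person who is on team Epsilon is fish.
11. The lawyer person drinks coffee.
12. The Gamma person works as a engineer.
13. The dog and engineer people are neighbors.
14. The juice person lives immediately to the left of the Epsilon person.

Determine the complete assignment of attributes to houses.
Solution:

House | Profession | Team | Drink | Pet
---------------------------------------
  1   | teacher | Alpha | juice | cat
  2   | lawyer | Epsilon | coffee | fish
  3   | artist | Delta | water | dog
  4   | engineer | Gamma | tea | horse
  5   | doctor | Beta | milk | bird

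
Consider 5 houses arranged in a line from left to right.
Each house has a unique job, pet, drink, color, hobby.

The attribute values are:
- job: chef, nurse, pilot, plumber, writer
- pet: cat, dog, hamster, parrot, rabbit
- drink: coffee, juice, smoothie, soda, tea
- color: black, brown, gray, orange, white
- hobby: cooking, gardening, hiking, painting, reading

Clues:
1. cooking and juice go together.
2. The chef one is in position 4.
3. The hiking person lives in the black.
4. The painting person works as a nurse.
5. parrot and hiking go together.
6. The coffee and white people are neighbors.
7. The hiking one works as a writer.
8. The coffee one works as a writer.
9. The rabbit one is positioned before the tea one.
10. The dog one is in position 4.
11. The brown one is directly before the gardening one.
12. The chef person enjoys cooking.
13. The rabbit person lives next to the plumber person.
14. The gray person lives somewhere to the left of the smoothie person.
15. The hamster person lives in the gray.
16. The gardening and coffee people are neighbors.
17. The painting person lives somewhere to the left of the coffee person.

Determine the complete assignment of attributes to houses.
Solution:

House | Job | Pet | Drink | Color | Hobby
-----------------------------------------
  1   | nurse | rabbit | soda | brown | painting
  2   | plumber | hamster | tea | gray | gardening
  3   | writer | parrot | coffee | black | hiking
  4   | chef | dog | juice | white | cooking
  5   | pilot | cat | smoothie | orange | reading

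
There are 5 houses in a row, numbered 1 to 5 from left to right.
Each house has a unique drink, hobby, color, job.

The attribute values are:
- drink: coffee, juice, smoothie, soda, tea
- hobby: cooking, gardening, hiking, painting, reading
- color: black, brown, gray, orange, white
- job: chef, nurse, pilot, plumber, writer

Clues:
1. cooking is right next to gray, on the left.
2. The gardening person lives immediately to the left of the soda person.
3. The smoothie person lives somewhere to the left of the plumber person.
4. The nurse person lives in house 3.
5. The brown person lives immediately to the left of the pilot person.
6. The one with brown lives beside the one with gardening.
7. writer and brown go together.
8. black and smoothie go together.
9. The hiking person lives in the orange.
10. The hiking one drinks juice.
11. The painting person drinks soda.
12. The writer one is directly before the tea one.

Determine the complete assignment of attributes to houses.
Solution:

House | Drink | Hobby | Color | Job
-----------------------------------
  1   | coffee | cooking | brown | writer
  2   | tea | gardening | gray | pilot
  3   | soda | painting | white | nurse
  4   | smoothie | reading | black | chef
  5   | juice | hiking | orange | plumber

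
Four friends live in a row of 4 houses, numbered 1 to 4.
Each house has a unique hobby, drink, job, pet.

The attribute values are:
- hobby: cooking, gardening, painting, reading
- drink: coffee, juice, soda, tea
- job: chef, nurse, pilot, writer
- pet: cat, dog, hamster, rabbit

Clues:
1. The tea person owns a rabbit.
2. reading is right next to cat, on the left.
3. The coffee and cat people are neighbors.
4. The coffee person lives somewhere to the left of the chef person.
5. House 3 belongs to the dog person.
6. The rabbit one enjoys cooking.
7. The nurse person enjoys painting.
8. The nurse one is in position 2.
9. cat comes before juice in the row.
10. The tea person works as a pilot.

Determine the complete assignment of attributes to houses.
Solution:

House | Hobby | Drink | Job | Pet
---------------------------------
  1   | reading | coffee | writer | hamster
  2   | painting | soda | nurse | cat
  3   | gardening | juice | chef | dog
  4   | cooking | tea | pilot | rabbit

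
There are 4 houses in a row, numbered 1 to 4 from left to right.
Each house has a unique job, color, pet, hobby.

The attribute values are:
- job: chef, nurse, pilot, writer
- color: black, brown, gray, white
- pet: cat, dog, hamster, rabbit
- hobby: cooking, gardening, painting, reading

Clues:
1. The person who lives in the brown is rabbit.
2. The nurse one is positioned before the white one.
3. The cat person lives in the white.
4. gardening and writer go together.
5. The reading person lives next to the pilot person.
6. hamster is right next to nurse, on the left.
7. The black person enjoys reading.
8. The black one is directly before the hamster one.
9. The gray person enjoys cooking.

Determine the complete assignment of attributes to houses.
Solution:

House | Job | Color | Pet | Hobby
---------------------------------
  1   | chef | black | dog | reading
  2   | pilot | gray | hamster | cooking
  3   | nurse | brown | rabbit | painting
  4   | writer | white | cat | gardening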